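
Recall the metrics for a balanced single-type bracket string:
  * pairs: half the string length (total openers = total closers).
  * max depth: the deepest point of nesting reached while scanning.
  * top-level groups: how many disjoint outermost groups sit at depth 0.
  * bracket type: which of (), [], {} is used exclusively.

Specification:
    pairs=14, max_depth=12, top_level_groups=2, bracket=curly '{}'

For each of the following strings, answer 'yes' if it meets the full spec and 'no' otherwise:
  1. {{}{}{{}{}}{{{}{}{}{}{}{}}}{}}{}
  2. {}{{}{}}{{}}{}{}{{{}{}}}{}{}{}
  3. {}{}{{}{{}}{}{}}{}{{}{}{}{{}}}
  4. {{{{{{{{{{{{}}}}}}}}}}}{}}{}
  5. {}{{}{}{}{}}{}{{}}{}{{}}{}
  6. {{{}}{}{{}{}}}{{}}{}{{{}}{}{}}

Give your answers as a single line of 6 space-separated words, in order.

String 1 '{{}{}{{}{}}{{{}{}{}{}{}{}}}{}}{}': depth seq [1 2 1 2 1 2 3 2 3 2 1 2 3 4 3 4 3 4 3 4 3 4 3 4 3 2 1 2 1 0 1 0]
  -> pairs=16 depth=4 groups=2 -> no
String 2 '{}{{}{}}{{}}{}{}{{{}{}}}{}{}{}': depth seq [1 0 1 2 1 2 1 0 1 2 1 0 1 0 1 0 1 2 3 2 3 2 1 0 1 0 1 0 1 0]
  -> pairs=15 depth=3 groups=9 -> no
String 3 '{}{}{{}{{}}{}{}}{}{{}{}{}{{}}}': depth seq [1 0 1 0 1 2 1 2 3 2 1 2 1 2 1 0 1 0 1 2 1 2 1 2 1 2 3 2 1 0]
  -> pairs=15 depth=3 groups=5 -> no
String 4 '{{{{{{{{{{{{}}}}}}}}}}}{}}{}': depth seq [1 2 3 4 5 6 7 8 9 10 11 12 11 10 9 8 7 6 5 4 3 2 1 2 1 0 1 0]
  -> pairs=14 depth=12 groups=2 -> yes
String 5 '{}{{}{}{}{}}{}{{}}{}{{}}{}': depth seq [1 0 1 2 1 2 1 2 1 2 1 0 1 0 1 2 1 0 1 0 1 2 1 0 1 0]
  -> pairs=13 depth=2 groups=7 -> no
String 6 '{{{}}{}{{}{}}}{{}}{}{{{}}{}{}}': depth seq [1 2 3 2 1 2 1 2 3 2 3 2 1 0 1 2 1 0 1 0 1 2 3 2 1 2 1 2 1 0]
  -> pairs=15 depth=3 groups=4 -> no

Answer: no no no yes no no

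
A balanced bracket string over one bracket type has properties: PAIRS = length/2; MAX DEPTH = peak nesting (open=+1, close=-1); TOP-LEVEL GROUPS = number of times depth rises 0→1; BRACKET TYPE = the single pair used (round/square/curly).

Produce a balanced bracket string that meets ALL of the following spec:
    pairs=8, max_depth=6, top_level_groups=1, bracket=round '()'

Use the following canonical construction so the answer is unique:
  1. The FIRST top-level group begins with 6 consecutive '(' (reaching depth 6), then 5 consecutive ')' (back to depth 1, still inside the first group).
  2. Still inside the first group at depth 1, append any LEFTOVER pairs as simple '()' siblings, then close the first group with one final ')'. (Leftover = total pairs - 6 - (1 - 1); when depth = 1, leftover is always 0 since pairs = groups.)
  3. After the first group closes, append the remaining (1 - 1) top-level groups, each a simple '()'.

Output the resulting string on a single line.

Spec: pairs=8 depth=6 groups=1
Leftover pairs = 8 - 6 - (1-1) = 2
First group: deep chain of depth 6 + 2 sibling pairs
Remaining 0 groups: simple '()' each

Answer: (((((()))))()())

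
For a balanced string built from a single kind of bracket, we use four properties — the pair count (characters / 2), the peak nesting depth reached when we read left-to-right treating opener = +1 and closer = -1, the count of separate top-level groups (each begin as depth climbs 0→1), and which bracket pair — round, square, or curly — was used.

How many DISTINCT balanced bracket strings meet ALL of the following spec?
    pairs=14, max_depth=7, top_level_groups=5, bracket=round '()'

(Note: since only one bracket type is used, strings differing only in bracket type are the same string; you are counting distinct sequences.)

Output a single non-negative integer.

Answer: 4560

Derivation:
Spec: pairs=14 depth=7 groups=5
Count(depth <= 7) = 176710
Count(depth <= 6) = 172150
Count(depth == 7) = 176710 - 172150 = 4560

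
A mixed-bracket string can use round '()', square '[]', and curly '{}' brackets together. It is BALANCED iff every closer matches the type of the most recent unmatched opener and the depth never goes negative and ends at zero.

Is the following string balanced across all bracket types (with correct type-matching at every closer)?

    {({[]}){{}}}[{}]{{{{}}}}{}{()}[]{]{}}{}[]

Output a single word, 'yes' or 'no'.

pos 0: push '{'; stack = {
pos 1: push '('; stack = {(
pos 2: push '{'; stack = {({
pos 3: push '['; stack = {({[
pos 4: ']' matches '['; pop; stack = {({
pos 5: '}' matches '{'; pop; stack = {(
pos 6: ')' matches '('; pop; stack = {
pos 7: push '{'; stack = {{
pos 8: push '{'; stack = {{{
pos 9: '}' matches '{'; pop; stack = {{
pos 10: '}' matches '{'; pop; stack = {
pos 11: '}' matches '{'; pop; stack = (empty)
pos 12: push '['; stack = [
pos 13: push '{'; stack = [{
pos 14: '}' matches '{'; pop; stack = [
pos 15: ']' matches '['; pop; stack = (empty)
pos 16: push '{'; stack = {
pos 17: push '{'; stack = {{
pos 18: push '{'; stack = {{{
pos 19: push '{'; stack = {{{{
pos 20: '}' matches '{'; pop; stack = {{{
pos 21: '}' matches '{'; pop; stack = {{
pos 22: '}' matches '{'; pop; stack = {
pos 23: '}' matches '{'; pop; stack = (empty)
pos 24: push '{'; stack = {
pos 25: '}' matches '{'; pop; stack = (empty)
pos 26: push '{'; stack = {
pos 27: push '('; stack = {(
pos 28: ')' matches '('; pop; stack = {
pos 29: '}' matches '{'; pop; stack = (empty)
pos 30: push '['; stack = [
pos 31: ']' matches '['; pop; stack = (empty)
pos 32: push '{'; stack = {
pos 33: saw closer ']' but top of stack is '{' (expected '}') → INVALID
Verdict: type mismatch at position 33: ']' closes '{' → no

Answer: no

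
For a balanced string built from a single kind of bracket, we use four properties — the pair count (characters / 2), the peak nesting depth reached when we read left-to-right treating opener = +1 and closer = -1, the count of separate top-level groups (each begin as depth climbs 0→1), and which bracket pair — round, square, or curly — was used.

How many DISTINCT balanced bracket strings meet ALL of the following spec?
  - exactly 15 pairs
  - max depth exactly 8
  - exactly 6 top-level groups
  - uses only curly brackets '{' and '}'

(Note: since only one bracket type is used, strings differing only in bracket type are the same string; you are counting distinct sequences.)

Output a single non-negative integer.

Spec: pairs=15 depth=8 groups=6
Count(depth <= 8) = 326750
Count(depth <= 7) = 325628
Count(depth == 8) = 326750 - 325628 = 1122

Answer: 1122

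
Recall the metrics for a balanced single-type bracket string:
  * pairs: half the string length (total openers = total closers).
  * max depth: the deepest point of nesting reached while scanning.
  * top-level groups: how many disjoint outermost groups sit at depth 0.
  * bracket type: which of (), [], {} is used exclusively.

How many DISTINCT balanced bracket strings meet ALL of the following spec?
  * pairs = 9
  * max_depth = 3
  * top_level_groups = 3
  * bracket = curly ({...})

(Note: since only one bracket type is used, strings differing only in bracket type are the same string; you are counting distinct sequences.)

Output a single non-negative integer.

Answer: 388

Derivation:
Spec: pairs=9 depth=3 groups=3
Count(depth <= 3) = 416
Count(depth <= 2) = 28
Count(depth == 3) = 416 - 28 = 388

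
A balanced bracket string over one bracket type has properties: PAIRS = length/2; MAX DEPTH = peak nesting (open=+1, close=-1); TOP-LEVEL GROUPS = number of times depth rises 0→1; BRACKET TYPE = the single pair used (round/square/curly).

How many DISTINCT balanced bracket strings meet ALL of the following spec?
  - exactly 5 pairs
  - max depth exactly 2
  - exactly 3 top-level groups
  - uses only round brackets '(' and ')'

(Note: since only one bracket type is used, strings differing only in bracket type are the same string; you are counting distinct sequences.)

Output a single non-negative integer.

Answer: 6

Derivation:
Spec: pairs=5 depth=2 groups=3
Count(depth <= 2) = 6
Count(depth <= 1) = 0
Count(depth == 2) = 6 - 0 = 6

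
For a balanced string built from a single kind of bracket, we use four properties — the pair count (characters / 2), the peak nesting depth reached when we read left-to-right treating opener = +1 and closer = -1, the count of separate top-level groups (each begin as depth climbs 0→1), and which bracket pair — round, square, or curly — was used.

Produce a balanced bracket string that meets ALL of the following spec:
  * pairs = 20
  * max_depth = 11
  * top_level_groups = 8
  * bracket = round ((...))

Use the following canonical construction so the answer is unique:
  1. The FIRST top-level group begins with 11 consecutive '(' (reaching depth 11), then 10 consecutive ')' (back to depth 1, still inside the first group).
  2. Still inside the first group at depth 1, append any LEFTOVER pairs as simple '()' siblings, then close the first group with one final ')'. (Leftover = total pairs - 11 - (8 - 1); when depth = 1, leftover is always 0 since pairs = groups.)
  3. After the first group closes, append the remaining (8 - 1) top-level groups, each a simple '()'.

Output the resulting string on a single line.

Answer: ((((((((((())))))))))()())()()()()()()()

Derivation:
Spec: pairs=20 depth=11 groups=8
Leftover pairs = 20 - 11 - (8-1) = 2
First group: deep chain of depth 11 + 2 sibling pairs
Remaining 7 groups: simple '()' each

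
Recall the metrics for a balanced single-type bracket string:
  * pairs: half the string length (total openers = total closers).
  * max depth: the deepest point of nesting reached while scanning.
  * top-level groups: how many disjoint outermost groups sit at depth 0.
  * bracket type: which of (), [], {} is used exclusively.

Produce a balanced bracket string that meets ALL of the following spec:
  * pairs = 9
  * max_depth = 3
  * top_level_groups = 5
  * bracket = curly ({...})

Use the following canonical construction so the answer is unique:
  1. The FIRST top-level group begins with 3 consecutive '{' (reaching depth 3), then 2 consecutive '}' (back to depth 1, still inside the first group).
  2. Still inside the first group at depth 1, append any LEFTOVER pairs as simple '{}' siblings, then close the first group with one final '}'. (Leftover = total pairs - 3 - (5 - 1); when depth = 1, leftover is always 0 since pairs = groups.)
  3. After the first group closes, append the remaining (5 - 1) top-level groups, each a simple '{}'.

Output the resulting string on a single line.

Spec: pairs=9 depth=3 groups=5
Leftover pairs = 9 - 3 - (5-1) = 2
First group: deep chain of depth 3 + 2 sibling pairs
Remaining 4 groups: simple '{}' each

Answer: {{{}}{}{}}{}{}{}{}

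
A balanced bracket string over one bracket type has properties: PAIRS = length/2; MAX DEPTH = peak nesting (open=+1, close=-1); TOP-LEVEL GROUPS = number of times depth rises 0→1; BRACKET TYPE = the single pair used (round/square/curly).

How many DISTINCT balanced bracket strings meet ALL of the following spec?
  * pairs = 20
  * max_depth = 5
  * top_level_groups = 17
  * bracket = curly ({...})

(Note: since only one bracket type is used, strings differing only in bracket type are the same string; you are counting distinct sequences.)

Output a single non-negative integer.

Answer: 0

Derivation:
Spec: pairs=20 depth=5 groups=17
Count(depth <= 5) = 1309
Count(depth <= 4) = 1309
Count(depth == 5) = 1309 - 1309 = 0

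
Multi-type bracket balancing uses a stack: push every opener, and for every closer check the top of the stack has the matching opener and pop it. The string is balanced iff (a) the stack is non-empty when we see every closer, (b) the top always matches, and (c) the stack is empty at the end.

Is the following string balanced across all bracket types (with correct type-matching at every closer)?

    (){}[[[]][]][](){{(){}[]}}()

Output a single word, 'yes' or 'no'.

Answer: yes

Derivation:
pos 0: push '('; stack = (
pos 1: ')' matches '('; pop; stack = (empty)
pos 2: push '{'; stack = {
pos 3: '}' matches '{'; pop; stack = (empty)
pos 4: push '['; stack = [
pos 5: push '['; stack = [[
pos 6: push '['; stack = [[[
pos 7: ']' matches '['; pop; stack = [[
pos 8: ']' matches '['; pop; stack = [
pos 9: push '['; stack = [[
pos 10: ']' matches '['; pop; stack = [
pos 11: ']' matches '['; pop; stack = (empty)
pos 12: push '['; stack = [
pos 13: ']' matches '['; pop; stack = (empty)
pos 14: push '('; stack = (
pos 15: ')' matches '('; pop; stack = (empty)
pos 16: push '{'; stack = {
pos 17: push '{'; stack = {{
pos 18: push '('; stack = {{(
pos 19: ')' matches '('; pop; stack = {{
pos 20: push '{'; stack = {{{
pos 21: '}' matches '{'; pop; stack = {{
pos 22: push '['; stack = {{[
pos 23: ']' matches '['; pop; stack = {{
pos 24: '}' matches '{'; pop; stack = {
pos 25: '}' matches '{'; pop; stack = (empty)
pos 26: push '('; stack = (
pos 27: ')' matches '('; pop; stack = (empty)
end: stack empty → VALID
Verdict: properly nested → yes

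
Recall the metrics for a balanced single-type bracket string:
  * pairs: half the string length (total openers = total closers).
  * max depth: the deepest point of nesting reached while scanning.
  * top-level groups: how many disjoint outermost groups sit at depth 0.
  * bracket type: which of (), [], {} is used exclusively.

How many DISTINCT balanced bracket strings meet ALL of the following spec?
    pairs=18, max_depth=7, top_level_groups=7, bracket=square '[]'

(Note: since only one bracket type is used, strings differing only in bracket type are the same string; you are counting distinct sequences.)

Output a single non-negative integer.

Answer: 324135

Derivation:
Spec: pairs=18 depth=7 groups=7
Count(depth <= 7) = 8250963
Count(depth <= 6) = 7926828
Count(depth == 7) = 8250963 - 7926828 = 324135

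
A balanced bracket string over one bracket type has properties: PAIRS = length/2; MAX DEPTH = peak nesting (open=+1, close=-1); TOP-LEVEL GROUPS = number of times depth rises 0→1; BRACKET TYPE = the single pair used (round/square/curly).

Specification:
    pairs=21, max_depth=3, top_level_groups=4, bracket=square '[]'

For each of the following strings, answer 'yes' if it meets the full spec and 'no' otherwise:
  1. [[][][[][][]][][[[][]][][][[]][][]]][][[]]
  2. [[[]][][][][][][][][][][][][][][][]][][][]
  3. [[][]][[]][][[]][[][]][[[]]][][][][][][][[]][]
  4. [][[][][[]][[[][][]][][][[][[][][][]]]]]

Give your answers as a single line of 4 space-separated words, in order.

String 1 '[[][][[][][]][][[[][]][][][[]][][]]][][[]]': depth seq [1 2 1 2 1 2 3 2 3 2 3 2 1 2 1 2 3 4 3 4 3 2 3 2 3 2 3 4 3 2 3 2 3 2 1 0 1 0 1 2 1 0]
  -> pairs=21 depth=4 groups=3 -> no
String 2 '[[[]][][][][][][][][][][][][][][][]][][][]': depth seq [1 2 3 2 1 2 1 2 1 2 1 2 1 2 1 2 1 2 1 2 1 2 1 2 1 2 1 2 1 2 1 2 1 2 1 0 1 0 1 0 1 0]
  -> pairs=21 depth=3 groups=4 -> yes
String 3 '[[][]][[]][][[]][[][]][[[]]][][][][][][][[]][]': depth seq [1 2 1 2 1 0 1 2 1 0 1 0 1 2 1 0 1 2 1 2 1 0 1 2 3 2 1 0 1 0 1 0 1 0 1 0 1 0 1 0 1 2 1 0 1 0]
  -> pairs=23 depth=3 groups=14 -> no
String 4 '[][[][][[]][[[][][]][][][[][[][][][]]]]]': depth seq [1 0 1 2 1 2 1 2 3 2 1 2 3 4 3 4 3 4 3 2 3 2 3 2 3 4 3 4 5 4 5 4 5 4 5 4 3 2 1 0]
  -> pairs=20 depth=5 groups=2 -> no

Answer: no yes no no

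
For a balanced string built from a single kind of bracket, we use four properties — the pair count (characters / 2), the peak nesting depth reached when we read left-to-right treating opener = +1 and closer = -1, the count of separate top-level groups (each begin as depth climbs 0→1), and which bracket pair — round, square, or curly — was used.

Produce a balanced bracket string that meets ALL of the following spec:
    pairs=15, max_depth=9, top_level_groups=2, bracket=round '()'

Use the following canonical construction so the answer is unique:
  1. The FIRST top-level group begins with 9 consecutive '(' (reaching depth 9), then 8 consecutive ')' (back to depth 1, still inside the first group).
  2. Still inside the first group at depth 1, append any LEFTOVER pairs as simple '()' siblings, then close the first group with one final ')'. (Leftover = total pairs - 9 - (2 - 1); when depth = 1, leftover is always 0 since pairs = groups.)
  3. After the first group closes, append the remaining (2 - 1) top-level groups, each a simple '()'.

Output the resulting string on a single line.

Answer: ((((((((())))))))()()()()())()

Derivation:
Spec: pairs=15 depth=9 groups=2
Leftover pairs = 15 - 9 - (2-1) = 5
First group: deep chain of depth 9 + 5 sibling pairs
Remaining 1 groups: simple '()' each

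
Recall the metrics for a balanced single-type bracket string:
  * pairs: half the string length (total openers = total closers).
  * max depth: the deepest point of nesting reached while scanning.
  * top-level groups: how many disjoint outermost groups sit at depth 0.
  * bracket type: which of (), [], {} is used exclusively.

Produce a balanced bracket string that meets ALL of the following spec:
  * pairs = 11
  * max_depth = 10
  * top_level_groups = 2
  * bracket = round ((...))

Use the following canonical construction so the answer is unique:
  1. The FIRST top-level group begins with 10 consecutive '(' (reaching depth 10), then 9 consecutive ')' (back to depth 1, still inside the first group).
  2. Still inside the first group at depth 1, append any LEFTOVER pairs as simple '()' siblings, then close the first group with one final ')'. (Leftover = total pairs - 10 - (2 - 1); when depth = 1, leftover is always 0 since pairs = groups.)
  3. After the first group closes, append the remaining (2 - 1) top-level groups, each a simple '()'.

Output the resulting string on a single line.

Spec: pairs=11 depth=10 groups=2
Leftover pairs = 11 - 10 - (2-1) = 0
First group: deep chain of depth 10 + 0 sibling pairs
Remaining 1 groups: simple '()' each

Answer: (((((((((())))))))))()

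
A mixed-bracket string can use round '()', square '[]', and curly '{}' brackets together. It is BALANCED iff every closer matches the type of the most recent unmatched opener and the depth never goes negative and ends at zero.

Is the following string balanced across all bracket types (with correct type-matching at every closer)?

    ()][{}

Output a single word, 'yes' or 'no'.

pos 0: push '('; stack = (
pos 1: ')' matches '('; pop; stack = (empty)
pos 2: saw closer ']' but stack is empty → INVALID
Verdict: unmatched closer ']' at position 2 → no

Answer: no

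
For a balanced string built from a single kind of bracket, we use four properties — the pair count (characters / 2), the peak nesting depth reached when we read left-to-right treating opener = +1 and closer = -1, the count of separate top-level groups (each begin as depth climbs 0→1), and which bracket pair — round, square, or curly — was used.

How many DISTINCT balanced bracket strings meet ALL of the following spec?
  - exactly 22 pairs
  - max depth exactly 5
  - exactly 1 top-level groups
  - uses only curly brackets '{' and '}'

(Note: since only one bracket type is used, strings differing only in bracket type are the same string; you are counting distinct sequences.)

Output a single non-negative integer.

Answer: 1577812060

Derivation:
Spec: pairs=22 depth=5 groups=1
Count(depth <= 5) = 1743392201
Count(depth <= 4) = 165580141
Count(depth == 5) = 1743392201 - 165580141 = 1577812060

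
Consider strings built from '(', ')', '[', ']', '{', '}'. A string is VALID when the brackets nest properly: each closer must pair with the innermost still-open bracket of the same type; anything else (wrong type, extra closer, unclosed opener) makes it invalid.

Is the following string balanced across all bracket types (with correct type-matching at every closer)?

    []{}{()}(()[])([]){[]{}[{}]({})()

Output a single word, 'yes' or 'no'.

pos 0: push '['; stack = [
pos 1: ']' matches '['; pop; stack = (empty)
pos 2: push '{'; stack = {
pos 3: '}' matches '{'; pop; stack = (empty)
pos 4: push '{'; stack = {
pos 5: push '('; stack = {(
pos 6: ')' matches '('; pop; stack = {
pos 7: '}' matches '{'; pop; stack = (empty)
pos 8: push '('; stack = (
pos 9: push '('; stack = ((
pos 10: ')' matches '('; pop; stack = (
pos 11: push '['; stack = ([
pos 12: ']' matches '['; pop; stack = (
pos 13: ')' matches '('; pop; stack = (empty)
pos 14: push '('; stack = (
pos 15: push '['; stack = ([
pos 16: ']' matches '['; pop; stack = (
pos 17: ')' matches '('; pop; stack = (empty)
pos 18: push '{'; stack = {
pos 19: push '['; stack = {[
pos 20: ']' matches '['; pop; stack = {
pos 21: push '{'; stack = {{
pos 22: '}' matches '{'; pop; stack = {
pos 23: push '['; stack = {[
pos 24: push '{'; stack = {[{
pos 25: '}' matches '{'; pop; stack = {[
pos 26: ']' matches '['; pop; stack = {
pos 27: push '('; stack = {(
pos 28: push '{'; stack = {({
pos 29: '}' matches '{'; pop; stack = {(
pos 30: ')' matches '('; pop; stack = {
pos 31: push '('; stack = {(
pos 32: ')' matches '('; pop; stack = {
end: stack still non-empty ({) → INVALID
Verdict: unclosed openers at end: { → no

Answer: no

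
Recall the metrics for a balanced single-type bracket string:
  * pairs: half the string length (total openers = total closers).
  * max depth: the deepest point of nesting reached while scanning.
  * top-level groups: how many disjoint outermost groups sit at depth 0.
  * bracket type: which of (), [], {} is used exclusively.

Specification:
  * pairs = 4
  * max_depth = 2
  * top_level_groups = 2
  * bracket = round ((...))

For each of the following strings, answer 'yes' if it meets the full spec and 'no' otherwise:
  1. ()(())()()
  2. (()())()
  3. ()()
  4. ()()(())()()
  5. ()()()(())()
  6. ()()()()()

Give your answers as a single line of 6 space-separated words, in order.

String 1 '()(())()()': depth seq [1 0 1 2 1 0 1 0 1 0]
  -> pairs=5 depth=2 groups=4 -> no
String 2 '(()())()': depth seq [1 2 1 2 1 0 1 0]
  -> pairs=4 depth=2 groups=2 -> yes
String 3 '()()': depth seq [1 0 1 0]
  -> pairs=2 depth=1 groups=2 -> no
String 4 '()()(())()()': depth seq [1 0 1 0 1 2 1 0 1 0 1 0]
  -> pairs=6 depth=2 groups=5 -> no
String 5 '()()()(())()': depth seq [1 0 1 0 1 0 1 2 1 0 1 0]
  -> pairs=6 depth=2 groups=5 -> no
String 6 '()()()()()': depth seq [1 0 1 0 1 0 1 0 1 0]
  -> pairs=5 depth=1 groups=5 -> no

Answer: no yes no no no no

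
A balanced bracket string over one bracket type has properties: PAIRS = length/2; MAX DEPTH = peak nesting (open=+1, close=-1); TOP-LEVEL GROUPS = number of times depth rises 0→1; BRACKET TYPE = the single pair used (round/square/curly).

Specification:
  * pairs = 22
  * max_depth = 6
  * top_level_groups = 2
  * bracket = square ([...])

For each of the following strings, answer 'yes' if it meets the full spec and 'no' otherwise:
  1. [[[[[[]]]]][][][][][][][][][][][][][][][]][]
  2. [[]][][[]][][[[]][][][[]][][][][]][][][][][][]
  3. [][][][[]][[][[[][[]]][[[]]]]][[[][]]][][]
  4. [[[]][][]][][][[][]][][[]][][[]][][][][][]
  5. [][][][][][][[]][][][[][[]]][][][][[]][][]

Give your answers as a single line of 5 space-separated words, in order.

String 1 '[[[[[[]]]]][][][][][][][][][][][][][][][]][]': depth seq [1 2 3 4 5 6 5 4 3 2 1 2 1 2 1 2 1 2 1 2 1 2 1 2 1 2 1 2 1 2 1 2 1 2 1 2 1 2 1 2 1 0 1 0]
  -> pairs=22 depth=6 groups=2 -> yes
String 2 '[[]][][[]][][[[]][][][[]][][][][]][][][][][][]': depth seq [1 2 1 0 1 0 1 2 1 0 1 0 1 2 3 2 1 2 1 2 1 2 3 2 1 2 1 2 1 2 1 2 1 0 1 0 1 0 1 0 1 0 1 0 1 0]
  -> pairs=23 depth=3 groups=11 -> no
String 3 '[][][][[]][[][[[][[]]][[[]]]]][[[][]]][][]': depth seq [1 0 1 0 1 0 1 2 1 0 1 2 1 2 3 4 3 4 5 4 3 2 3 4 5 4 3 2 1 0 1 2 3 2 3 2 1 0 1 0 1 0]
  -> pairs=21 depth=5 groups=8 -> no
String 4 '[[[]][][]][][][[][]][][[]][][[]][][][][][]': depth seq [1 2 3 2 1 2 1 2 1 0 1 0 1 0 1 2 1 2 1 0 1 0 1 2 1 0 1 0 1 2 1 0 1 0 1 0 1 0 1 0 1 0]
  -> pairs=21 depth=3 groups=13 -> no
String 5 '[][][][][][][[]][][][[][[]]][][][][[]][][]': depth seq [1 0 1 0 1 0 1 0 1 0 1 0 1 2 1 0 1 0 1 0 1 2 1 2 3 2 1 0 1 0 1 0 1 0 1 2 1 0 1 0 1 0]
  -> pairs=21 depth=3 groups=16 -> no

Answer: yes no no no no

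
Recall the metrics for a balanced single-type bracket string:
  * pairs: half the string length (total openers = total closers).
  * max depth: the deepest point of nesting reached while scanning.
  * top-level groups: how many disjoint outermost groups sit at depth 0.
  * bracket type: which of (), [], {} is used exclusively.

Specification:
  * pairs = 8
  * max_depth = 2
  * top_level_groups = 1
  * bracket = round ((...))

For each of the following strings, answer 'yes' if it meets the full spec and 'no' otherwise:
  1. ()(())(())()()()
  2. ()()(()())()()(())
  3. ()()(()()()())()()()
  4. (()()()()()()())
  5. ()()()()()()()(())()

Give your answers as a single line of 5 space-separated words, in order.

String 1 '()(())(())()()()': depth seq [1 0 1 2 1 0 1 2 1 0 1 0 1 0 1 0]
  -> pairs=8 depth=2 groups=6 -> no
String 2 '()()(()())()()(())': depth seq [1 0 1 0 1 2 1 2 1 0 1 0 1 0 1 2 1 0]
  -> pairs=9 depth=2 groups=6 -> no
String 3 '()()(()()()())()()()': depth seq [1 0 1 0 1 2 1 2 1 2 1 2 1 0 1 0 1 0 1 0]
  -> pairs=10 depth=2 groups=6 -> no
String 4 '(()()()()()()())': depth seq [1 2 1 2 1 2 1 2 1 2 1 2 1 2 1 0]
  -> pairs=8 depth=2 groups=1 -> yes
String 5 '()()()()()()()(())()': depth seq [1 0 1 0 1 0 1 0 1 0 1 0 1 0 1 2 1 0 1 0]
  -> pairs=10 depth=2 groups=9 -> no

Answer: no no no yes no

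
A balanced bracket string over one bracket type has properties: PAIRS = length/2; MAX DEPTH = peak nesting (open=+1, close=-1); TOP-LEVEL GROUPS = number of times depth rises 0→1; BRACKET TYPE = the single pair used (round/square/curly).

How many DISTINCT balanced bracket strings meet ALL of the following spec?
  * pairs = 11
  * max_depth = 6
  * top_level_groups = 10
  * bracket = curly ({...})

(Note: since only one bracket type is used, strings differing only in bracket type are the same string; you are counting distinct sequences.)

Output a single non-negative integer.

Spec: pairs=11 depth=6 groups=10
Count(depth <= 6) = 10
Count(depth <= 5) = 10
Count(depth == 6) = 10 - 10 = 0

Answer: 0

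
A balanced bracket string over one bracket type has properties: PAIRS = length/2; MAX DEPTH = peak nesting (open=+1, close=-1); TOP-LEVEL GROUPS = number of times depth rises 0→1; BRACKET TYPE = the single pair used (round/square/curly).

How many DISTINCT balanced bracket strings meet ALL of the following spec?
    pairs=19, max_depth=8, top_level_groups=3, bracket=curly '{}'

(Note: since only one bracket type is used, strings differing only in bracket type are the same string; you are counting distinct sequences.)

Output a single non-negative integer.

Spec: pairs=19 depth=8 groups=3
Count(depth <= 8) = 321768285
Count(depth <= 7) = 283439808
Count(depth == 8) = 321768285 - 283439808 = 38328477

Answer: 38328477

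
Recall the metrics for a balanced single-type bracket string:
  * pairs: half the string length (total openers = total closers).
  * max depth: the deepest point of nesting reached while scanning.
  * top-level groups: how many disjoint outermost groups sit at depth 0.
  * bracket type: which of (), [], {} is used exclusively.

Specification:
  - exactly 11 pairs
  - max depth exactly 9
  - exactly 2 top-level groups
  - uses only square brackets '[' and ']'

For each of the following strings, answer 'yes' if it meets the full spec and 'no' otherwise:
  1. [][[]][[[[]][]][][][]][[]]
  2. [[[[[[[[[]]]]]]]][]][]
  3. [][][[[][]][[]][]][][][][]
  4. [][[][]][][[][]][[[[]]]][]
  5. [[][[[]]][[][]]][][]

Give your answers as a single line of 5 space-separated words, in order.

Answer: no yes no no no

Derivation:
String 1 '[][[]][[[[]][]][][][]][[]]': depth seq [1 0 1 2 1 0 1 2 3 4 3 2 3 2 1 2 1 2 1 2 1 0 1 2 1 0]
  -> pairs=13 depth=4 groups=4 -> no
String 2 '[[[[[[[[[]]]]]]]][]][]': depth seq [1 2 3 4 5 6 7 8 9 8 7 6 5 4 3 2 1 2 1 0 1 0]
  -> pairs=11 depth=9 groups=2 -> yes
String 3 '[][][[[][]][[]][]][][][][]': depth seq [1 0 1 0 1 2 3 2 3 2 1 2 3 2 1 2 1 0 1 0 1 0 1 0 1 0]
  -> pairs=13 depth=3 groups=7 -> no
String 4 '[][[][]][][[][]][[[[]]]][]': depth seq [1 0 1 2 1 2 1 0 1 0 1 2 1 2 1 0 1 2 3 4 3 2 1 0 1 0]
  -> pairs=13 depth=4 groups=6 -> no
String 5 '[[][[[]]][[][]]][][]': depth seq [1 2 1 2 3 4 3 2 1 2 3 2 3 2 1 0 1 0 1 0]
  -> pairs=10 depth=4 groups=3 -> no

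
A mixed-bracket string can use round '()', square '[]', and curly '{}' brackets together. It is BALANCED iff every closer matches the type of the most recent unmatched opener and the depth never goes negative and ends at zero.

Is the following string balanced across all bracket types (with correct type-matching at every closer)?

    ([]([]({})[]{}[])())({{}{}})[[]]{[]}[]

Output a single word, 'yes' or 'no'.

pos 0: push '('; stack = (
pos 1: push '['; stack = ([
pos 2: ']' matches '['; pop; stack = (
pos 3: push '('; stack = ((
pos 4: push '['; stack = (([
pos 5: ']' matches '['; pop; stack = ((
pos 6: push '('; stack = (((
pos 7: push '{'; stack = ((({
pos 8: '}' matches '{'; pop; stack = (((
pos 9: ')' matches '('; pop; stack = ((
pos 10: push '['; stack = (([
pos 11: ']' matches '['; pop; stack = ((
pos 12: push '{'; stack = (({
pos 13: '}' matches '{'; pop; stack = ((
pos 14: push '['; stack = (([
pos 15: ']' matches '['; pop; stack = ((
pos 16: ')' matches '('; pop; stack = (
pos 17: push '('; stack = ((
pos 18: ')' matches '('; pop; stack = (
pos 19: ')' matches '('; pop; stack = (empty)
pos 20: push '('; stack = (
pos 21: push '{'; stack = ({
pos 22: push '{'; stack = ({{
pos 23: '}' matches '{'; pop; stack = ({
pos 24: push '{'; stack = ({{
pos 25: '}' matches '{'; pop; stack = ({
pos 26: '}' matches '{'; pop; stack = (
pos 27: ')' matches '('; pop; stack = (empty)
pos 28: push '['; stack = [
pos 29: push '['; stack = [[
pos 30: ']' matches '['; pop; stack = [
pos 31: ']' matches '['; pop; stack = (empty)
pos 32: push '{'; stack = {
pos 33: push '['; stack = {[
pos 34: ']' matches '['; pop; stack = {
pos 35: '}' matches '{'; pop; stack = (empty)
pos 36: push '['; stack = [
pos 37: ']' matches '['; pop; stack = (empty)
end: stack empty → VALID
Verdict: properly nested → yes

Answer: yes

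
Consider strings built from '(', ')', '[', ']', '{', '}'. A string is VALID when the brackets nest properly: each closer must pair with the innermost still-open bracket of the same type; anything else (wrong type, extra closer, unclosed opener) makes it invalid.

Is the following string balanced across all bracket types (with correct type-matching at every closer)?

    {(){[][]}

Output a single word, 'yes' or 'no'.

pos 0: push '{'; stack = {
pos 1: push '('; stack = {(
pos 2: ')' matches '('; pop; stack = {
pos 3: push '{'; stack = {{
pos 4: push '['; stack = {{[
pos 5: ']' matches '['; pop; stack = {{
pos 6: push '['; stack = {{[
pos 7: ']' matches '['; pop; stack = {{
pos 8: '}' matches '{'; pop; stack = {
end: stack still non-empty ({) → INVALID
Verdict: unclosed openers at end: { → no

Answer: no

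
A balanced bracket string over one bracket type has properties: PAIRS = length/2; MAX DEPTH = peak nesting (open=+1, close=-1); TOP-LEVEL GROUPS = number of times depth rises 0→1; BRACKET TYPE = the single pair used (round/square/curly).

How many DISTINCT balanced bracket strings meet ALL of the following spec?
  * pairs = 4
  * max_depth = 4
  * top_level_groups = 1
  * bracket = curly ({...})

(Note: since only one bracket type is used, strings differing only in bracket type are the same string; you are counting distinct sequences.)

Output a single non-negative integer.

Spec: pairs=4 depth=4 groups=1
Count(depth <= 4) = 5
Count(depth <= 3) = 4
Count(depth == 4) = 5 - 4 = 1

Answer: 1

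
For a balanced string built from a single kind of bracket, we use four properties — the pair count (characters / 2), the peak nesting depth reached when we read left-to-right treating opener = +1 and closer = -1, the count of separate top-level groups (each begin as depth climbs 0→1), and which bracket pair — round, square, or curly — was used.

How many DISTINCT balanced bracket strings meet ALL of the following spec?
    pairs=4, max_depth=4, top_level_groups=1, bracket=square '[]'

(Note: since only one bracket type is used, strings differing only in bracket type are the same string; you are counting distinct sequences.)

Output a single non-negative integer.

Answer: 1

Derivation:
Spec: pairs=4 depth=4 groups=1
Count(depth <= 4) = 5
Count(depth <= 3) = 4
Count(depth == 4) = 5 - 4 = 1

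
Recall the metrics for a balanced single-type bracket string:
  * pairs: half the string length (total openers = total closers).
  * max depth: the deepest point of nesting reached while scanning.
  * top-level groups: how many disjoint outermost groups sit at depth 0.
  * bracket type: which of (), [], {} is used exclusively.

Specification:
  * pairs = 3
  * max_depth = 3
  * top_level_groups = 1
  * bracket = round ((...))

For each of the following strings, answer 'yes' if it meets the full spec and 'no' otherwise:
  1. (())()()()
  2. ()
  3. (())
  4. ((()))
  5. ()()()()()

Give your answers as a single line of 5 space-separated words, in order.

Answer: no no no yes no

Derivation:
String 1 '(())()()()': depth seq [1 2 1 0 1 0 1 0 1 0]
  -> pairs=5 depth=2 groups=4 -> no
String 2 '()': depth seq [1 0]
  -> pairs=1 depth=1 groups=1 -> no
String 3 '(())': depth seq [1 2 1 0]
  -> pairs=2 depth=2 groups=1 -> no
String 4 '((()))': depth seq [1 2 3 2 1 0]
  -> pairs=3 depth=3 groups=1 -> yes
String 5 '()()()()()': depth seq [1 0 1 0 1 0 1 0 1 0]
  -> pairs=5 depth=1 groups=5 -> no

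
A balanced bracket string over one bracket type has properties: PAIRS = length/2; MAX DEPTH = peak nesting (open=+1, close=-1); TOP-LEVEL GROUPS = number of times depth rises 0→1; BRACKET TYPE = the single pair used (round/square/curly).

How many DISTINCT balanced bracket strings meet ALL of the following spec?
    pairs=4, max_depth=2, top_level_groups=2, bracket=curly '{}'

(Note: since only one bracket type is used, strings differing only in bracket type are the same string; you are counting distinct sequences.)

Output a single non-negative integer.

Answer: 3

Derivation:
Spec: pairs=4 depth=2 groups=2
Count(depth <= 2) = 3
Count(depth <= 1) = 0
Count(depth == 2) = 3 - 0 = 3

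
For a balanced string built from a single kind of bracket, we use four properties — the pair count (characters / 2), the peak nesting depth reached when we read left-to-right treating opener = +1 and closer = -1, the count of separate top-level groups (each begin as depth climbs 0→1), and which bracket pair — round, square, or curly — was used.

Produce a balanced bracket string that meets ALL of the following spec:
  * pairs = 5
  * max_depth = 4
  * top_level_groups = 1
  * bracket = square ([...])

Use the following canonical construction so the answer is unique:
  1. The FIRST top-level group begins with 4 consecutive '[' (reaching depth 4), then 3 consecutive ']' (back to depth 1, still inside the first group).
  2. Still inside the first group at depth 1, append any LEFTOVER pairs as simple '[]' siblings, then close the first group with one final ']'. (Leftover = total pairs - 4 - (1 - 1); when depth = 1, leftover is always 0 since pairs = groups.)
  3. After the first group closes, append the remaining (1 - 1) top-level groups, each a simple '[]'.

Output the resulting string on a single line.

Answer: [[[[]]][]]

Derivation:
Spec: pairs=5 depth=4 groups=1
Leftover pairs = 5 - 4 - (1-1) = 1
First group: deep chain of depth 4 + 1 sibling pairs
Remaining 0 groups: simple '[]' each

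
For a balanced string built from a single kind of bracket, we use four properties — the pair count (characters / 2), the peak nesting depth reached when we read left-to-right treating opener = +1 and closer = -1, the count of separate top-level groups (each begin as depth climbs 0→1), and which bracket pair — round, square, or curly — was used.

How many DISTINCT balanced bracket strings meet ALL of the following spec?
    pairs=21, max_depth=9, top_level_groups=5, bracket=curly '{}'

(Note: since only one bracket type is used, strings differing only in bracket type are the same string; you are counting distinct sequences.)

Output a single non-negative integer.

Answer: 53418410

Derivation:
Spec: pairs=21 depth=9 groups=5
Count(depth <= 9) = 1715824110
Count(depth <= 8) = 1662405700
Count(depth == 9) = 1715824110 - 1662405700 = 53418410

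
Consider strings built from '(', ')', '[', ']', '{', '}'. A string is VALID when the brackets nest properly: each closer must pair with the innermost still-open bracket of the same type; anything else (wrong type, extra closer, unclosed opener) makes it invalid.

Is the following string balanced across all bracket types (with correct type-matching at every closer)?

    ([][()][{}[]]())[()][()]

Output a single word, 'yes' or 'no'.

Answer: yes

Derivation:
pos 0: push '('; stack = (
pos 1: push '['; stack = ([
pos 2: ']' matches '['; pop; stack = (
pos 3: push '['; stack = ([
pos 4: push '('; stack = ([(
pos 5: ')' matches '('; pop; stack = ([
pos 6: ']' matches '['; pop; stack = (
pos 7: push '['; stack = ([
pos 8: push '{'; stack = ([{
pos 9: '}' matches '{'; pop; stack = ([
pos 10: push '['; stack = ([[
pos 11: ']' matches '['; pop; stack = ([
pos 12: ']' matches '['; pop; stack = (
pos 13: push '('; stack = ((
pos 14: ')' matches '('; pop; stack = (
pos 15: ')' matches '('; pop; stack = (empty)
pos 16: push '['; stack = [
pos 17: push '('; stack = [(
pos 18: ')' matches '('; pop; stack = [
pos 19: ']' matches '['; pop; stack = (empty)
pos 20: push '['; stack = [
pos 21: push '('; stack = [(
pos 22: ')' matches '('; pop; stack = [
pos 23: ']' matches '['; pop; stack = (empty)
end: stack empty → VALID
Verdict: properly nested → yes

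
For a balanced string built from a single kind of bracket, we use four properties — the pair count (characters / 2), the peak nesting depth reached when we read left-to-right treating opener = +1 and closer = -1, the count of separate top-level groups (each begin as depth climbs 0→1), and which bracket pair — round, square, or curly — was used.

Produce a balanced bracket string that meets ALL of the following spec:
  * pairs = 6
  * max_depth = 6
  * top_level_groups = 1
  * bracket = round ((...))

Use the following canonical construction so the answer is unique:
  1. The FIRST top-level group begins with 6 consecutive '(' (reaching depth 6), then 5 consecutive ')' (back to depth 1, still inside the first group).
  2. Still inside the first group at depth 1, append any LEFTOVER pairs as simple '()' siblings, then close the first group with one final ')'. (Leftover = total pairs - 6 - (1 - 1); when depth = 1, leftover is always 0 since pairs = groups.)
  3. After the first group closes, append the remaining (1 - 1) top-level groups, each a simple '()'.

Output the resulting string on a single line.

Answer: (((((())))))

Derivation:
Spec: pairs=6 depth=6 groups=1
Leftover pairs = 6 - 6 - (1-1) = 0
First group: deep chain of depth 6 + 0 sibling pairs
Remaining 0 groups: simple '()' each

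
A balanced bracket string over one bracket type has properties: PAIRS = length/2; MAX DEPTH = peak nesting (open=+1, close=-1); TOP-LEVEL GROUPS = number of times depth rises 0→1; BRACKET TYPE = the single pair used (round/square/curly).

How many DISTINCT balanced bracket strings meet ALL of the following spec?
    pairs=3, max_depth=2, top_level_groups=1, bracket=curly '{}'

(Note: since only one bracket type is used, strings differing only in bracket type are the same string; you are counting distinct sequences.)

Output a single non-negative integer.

Answer: 1

Derivation:
Spec: pairs=3 depth=2 groups=1
Count(depth <= 2) = 1
Count(depth <= 1) = 0
Count(depth == 2) = 1 - 0 = 1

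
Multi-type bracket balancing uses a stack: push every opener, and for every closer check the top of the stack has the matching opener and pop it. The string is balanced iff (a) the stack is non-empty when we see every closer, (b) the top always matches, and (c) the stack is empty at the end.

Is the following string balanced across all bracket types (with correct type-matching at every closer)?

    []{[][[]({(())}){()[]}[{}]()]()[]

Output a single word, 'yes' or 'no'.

pos 0: push '['; stack = [
pos 1: ']' matches '['; pop; stack = (empty)
pos 2: push '{'; stack = {
pos 3: push '['; stack = {[
pos 4: ']' matches '['; pop; stack = {
pos 5: push '['; stack = {[
pos 6: push '['; stack = {[[
pos 7: ']' matches '['; pop; stack = {[
pos 8: push '('; stack = {[(
pos 9: push '{'; stack = {[({
pos 10: push '('; stack = {[({(
pos 11: push '('; stack = {[({((
pos 12: ')' matches '('; pop; stack = {[({(
pos 13: ')' matches '('; pop; stack = {[({
pos 14: '}' matches '{'; pop; stack = {[(
pos 15: ')' matches '('; pop; stack = {[
pos 16: push '{'; stack = {[{
pos 17: push '('; stack = {[{(
pos 18: ')' matches '('; pop; stack = {[{
pos 19: push '['; stack = {[{[
pos 20: ']' matches '['; pop; stack = {[{
pos 21: '}' matches '{'; pop; stack = {[
pos 22: push '['; stack = {[[
pos 23: push '{'; stack = {[[{
pos 24: '}' matches '{'; pop; stack = {[[
pos 25: ']' matches '['; pop; stack = {[
pos 26: push '('; stack = {[(
pos 27: ')' matches '('; pop; stack = {[
pos 28: ']' matches '['; pop; stack = {
pos 29: push '('; stack = {(
pos 30: ')' matches '('; pop; stack = {
pos 31: push '['; stack = {[
pos 32: ']' matches '['; pop; stack = {
end: stack still non-empty ({) → INVALID
Verdict: unclosed openers at end: { → no

Answer: no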